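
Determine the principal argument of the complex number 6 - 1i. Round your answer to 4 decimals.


Step 1: z = 6 - 1i
Step 2: arg(z) = atan2(-1, 6)
Step 3: arg(z) = -0.1651

-0.1651


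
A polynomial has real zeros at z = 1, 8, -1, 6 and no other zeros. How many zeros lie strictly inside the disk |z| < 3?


Step 1: Check each root:
  z = 1: |1| = 1 < 3
  z = 8: |8| = 8 >= 3
  z = -1: |-1| = 1 < 3
  z = 6: |6| = 6 >= 3
Step 2: Count = 2

2


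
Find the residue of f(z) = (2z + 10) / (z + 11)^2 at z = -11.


Step 1: Pole of order 2 at z = -11
Step 2: Res = lim d/dz [(z + 11)^2 * f(z)] as z -> -11
Step 3: (z + 11)^2 * f(z) = 2z + 10
Step 4: d/dz[2z + 10] = 2

2


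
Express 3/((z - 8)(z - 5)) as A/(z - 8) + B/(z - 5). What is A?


Step 1: Multiply both sides by (z - 8) and set z = 8
Step 2: A = 3 / (8 - 5)
Step 3: A = 3 / 3
Step 4: A = 1

1


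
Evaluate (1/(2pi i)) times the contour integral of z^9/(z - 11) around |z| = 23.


Step 1: f(z) = z^9, a = 11 is inside |z| = 23
Step 2: By Cauchy integral formula: (1/(2pi*i)) * integral = f(a)
Step 3: f(11) = 11^9 = 2357947691

2357947691


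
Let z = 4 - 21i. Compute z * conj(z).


Step 1: conj(z) = 4 + 21i
Step 2: z * conj(z) = 4^2 + (-21)^2
Step 3: = 16 + 441 = 457

457


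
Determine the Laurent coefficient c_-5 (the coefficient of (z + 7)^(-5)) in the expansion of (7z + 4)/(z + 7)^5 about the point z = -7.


Step 1: Write the numerator in powers of (z + 7): 7z + 4 = 7(z + 7) + (7*(-7) + 4) = 7(z + 7) - 45
Step 2: Divide by (z + 7)^5: f(z) = -45(z + 7)^(-5) + 7(z + 7)^(-4)
Step 3: This finite sum is the Laurent series of f about z = -7.
Step 4: Coefficient of (z + 7)^(-5) = 7*(-7) + 4 = -45

-45


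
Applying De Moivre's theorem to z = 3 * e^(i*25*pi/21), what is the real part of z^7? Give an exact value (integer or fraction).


Step 1: By De Moivre's theorem, z^7 = 3^7 * e^(i*7*25*pi/21) = 2187 * (cos(25*pi/3) + i*sin(25*pi/3))
Step 2: |z|^7 = 3^7 = 2187
Step 3: Reduce the angle mod 2*pi: 25*pi/3 - 8*pi = pi/3
Step 4: cos(pi/3) = 1/2
Step 5: Re(z^7) = 2187 * 1/2 = 2187/2

2187/2


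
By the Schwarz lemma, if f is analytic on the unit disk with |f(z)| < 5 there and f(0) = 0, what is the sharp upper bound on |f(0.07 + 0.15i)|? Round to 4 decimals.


Step 1: g = f/5 maps D -> D with g(0) = 0, so by the Schwarz lemma |g(z)| <= |z|, i.e. |f(z)| <= 5|z|; this is sharp (f(z) = 5z).
Step 2: |z0|^2 = 0.07^2 + 0.15^2 = 0.0274
Step 3: |z0| = sqrt(0.0274) = 0.165529
Step 4: Best bound = 5 * |z0| = 5 * 0.165529 = 0.8276

0.8276


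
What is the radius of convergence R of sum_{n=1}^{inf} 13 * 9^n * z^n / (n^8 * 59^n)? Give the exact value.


Step 1: General term a_n = 13 * 9^n / (n^8 * 59^n)
Step 2: By the root test, |a_n|^(1/n) = 13^(1/n) * 9 / (n^(8/n) * 59) -> 9/59 as n -> infinity (since 13^(1/n) -> 1 and n^(8/n) -> 1)
Step 3: R = 1/lim|a_n|^(1/n) = 59/9

59/9


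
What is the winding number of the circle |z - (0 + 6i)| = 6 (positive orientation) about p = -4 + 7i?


Step 1: Center c = (0, 6), radius = 6
Step 2: |p - c|^2 = (-4)^2 + 1^2 = 17
Step 3: r^2 = 36
Step 4: |p-c| < r so winding number = 1

1


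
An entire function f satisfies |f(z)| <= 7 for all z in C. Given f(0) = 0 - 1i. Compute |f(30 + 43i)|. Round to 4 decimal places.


Step 1: By Liouville's theorem, a bounded entire function is constant.
Step 2: f(z) = f(0) = 0 - 1i for all z.
Step 3: |f(w)| = |0 - 1i| = sqrt(0 + 1)
Step 4: = 1.0

1.0


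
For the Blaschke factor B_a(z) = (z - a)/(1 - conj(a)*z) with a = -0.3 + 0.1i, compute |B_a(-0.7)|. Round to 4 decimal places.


Step 1: Numerator z0 - a = -0.7 - (-0.3 + 0.1i) = -0.4 - 0.1i
Step 2: Denominator 1 - conj(a)*z0 = 1 - (-0.3 - 0.1i)*(-0.7) = 0.79 - 0.07i
Step 3: |z0 - a|^2 = (-0.4)^2 + (-0.1)^2 = 0.17; |1 - conj(a)*z0|^2 = 0.79^2 + (-0.07)^2 = 0.629
Step 4: |B_a(-0.7)| = sqrt(0.17 / 0.629) = sqrt(0.27027)
Step 5: = 0.5199

0.5199


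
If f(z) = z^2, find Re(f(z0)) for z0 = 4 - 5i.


Step 1: z0 = 4 - 5i
Step 2: z0^2 = 4^2 - (-5)^2 - 40i
Step 3: real part = 16 - 25 = -9

-9


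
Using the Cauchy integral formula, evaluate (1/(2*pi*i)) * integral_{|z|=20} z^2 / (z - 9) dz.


Step 1: f(z) = z^2, a = 9 is inside |z| = 20
Step 2: By Cauchy integral formula: (1/(2pi*i)) * integral = f(a)
Step 3: f(9) = 9^2 = 81

81


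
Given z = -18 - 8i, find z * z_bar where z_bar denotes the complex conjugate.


Step 1: conj(z) = -18 + 8i
Step 2: z * conj(z) = (-18)^2 + (-8)^2
Step 3: = 324 + 64 = 388

388


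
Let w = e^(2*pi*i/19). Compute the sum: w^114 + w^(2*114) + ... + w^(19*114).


Step 1: The sum sum_{j=1}^{n} w^(k*j) equals n if n | k, else 0.
Step 2: Here n = 19, k = 114
Step 3: Does n divide k? 19 | 114 -> True
Step 4: Sum = 19

19


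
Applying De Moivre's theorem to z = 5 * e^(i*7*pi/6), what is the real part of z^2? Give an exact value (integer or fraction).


Step 1: By De Moivre's theorem, z^2 = 5^2 * e^(i*2*7*pi/6) = 25 * (cos(7*pi/3) + i*sin(7*pi/3))
Step 2: |z|^2 = 5^2 = 25
Step 3: Reduce the angle mod 2*pi: 7*pi/3 - 2*pi = pi/3
Step 4: cos(pi/3) = 1/2
Step 5: Re(z^2) = 25 * 1/2 = 25/2

25/2


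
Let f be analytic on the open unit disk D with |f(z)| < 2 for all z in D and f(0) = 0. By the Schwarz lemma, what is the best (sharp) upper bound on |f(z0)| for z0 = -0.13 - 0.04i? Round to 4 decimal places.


Step 1: g = f/2 maps D -> D with g(0) = 0, so by the Schwarz lemma |g(z)| <= |z|, i.e. |f(z)| <= 2|z|; this is sharp (f(z) = 2z).
Step 2: |z0|^2 = (-0.13)^2 + (-0.04)^2 = 0.0185
Step 3: |z0| = sqrt(0.0185) = 0.136015
Step 4: Best bound = 2 * |z0| = 2 * 0.136015 = 0.272

0.272


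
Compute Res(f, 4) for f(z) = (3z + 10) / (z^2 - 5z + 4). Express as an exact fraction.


Step 1: Q(z) = z^2 - 5z + 4 = (z - 4)(z - 1)
Step 2: Q'(z) = 2z - 5
Step 3: Q'(4) = 3, P(4) = 22
Step 4: Res = P(4)/Q'(4) = 22/3 = 22/3

22/3


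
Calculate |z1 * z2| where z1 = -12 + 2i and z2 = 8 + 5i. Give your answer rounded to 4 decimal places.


Step 1: |z1| = sqrt((-12)^2 + 2^2) = sqrt(148)
Step 2: |z2| = sqrt(8^2 + 5^2) = sqrt(89)
Step 3: |z1*z2| = |z1|*|z2| = sqrt(148) * sqrt(89) = sqrt(148 * 89) = sqrt(13172)
Step 4: = 114.7693

114.7693


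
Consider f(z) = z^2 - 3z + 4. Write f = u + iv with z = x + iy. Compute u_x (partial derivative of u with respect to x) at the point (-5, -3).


Step 1: f(z) = (x+iy)^2 - 3(x+iy) + 4
Step 2: u = (x^2 - y^2) - 3x + 4
Step 3: u_x = 2x - 3
Step 4: At (-5, -3): u_x = -10 - 3 = -13

-13


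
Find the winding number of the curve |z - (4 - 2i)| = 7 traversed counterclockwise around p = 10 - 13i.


Step 1: Center c = (4, -2), radius = 7
Step 2: |p - c|^2 = 6^2 + (-11)^2 = 157
Step 3: r^2 = 49
Step 4: |p-c| > r so winding number = 0

0


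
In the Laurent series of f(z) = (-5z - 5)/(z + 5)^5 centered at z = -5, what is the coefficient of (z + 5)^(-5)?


Step 1: Write the numerator in powers of (z + 5): -5z - 5 = -5(z + 5) + (-5*(-5) - 5) = -5(z + 5) + 20
Step 2: Divide by (z + 5)^5: f(z) = 20(z + 5)^(-5) - 5(z + 5)^(-4)
Step 3: This finite sum is the Laurent series of f about z = -5.
Step 4: Coefficient of (z + 5)^(-5) = -5*(-5) - 5 = 20

20


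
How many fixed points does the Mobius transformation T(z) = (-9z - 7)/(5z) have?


Step 1: Fixed points satisfy T(z) = z
Step 2: 5z^2 + 9z + 7 = 0
Step 3: Discriminant = 9^2 - 4*5*7 = -59
Step 4: Number of fixed points = 2

2


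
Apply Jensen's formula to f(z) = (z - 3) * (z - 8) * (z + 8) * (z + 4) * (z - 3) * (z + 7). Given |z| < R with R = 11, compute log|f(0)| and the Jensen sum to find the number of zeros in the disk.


Jensen's formula: (1/2pi)*integral log|f(Re^it)|dt = log|f(0)| + sum_{|a_k|<R} log(R/|a_k|)
Step 1: f(0) = (-3) * (-8) * 8 * 4 * (-3) * 7 = -16128
Step 2: log|f(0)| = log|3| + log|8| + log|-8| + log|-4| + log|3| + log|-7| = 9.6883
Step 3: Zeros inside |z| < 11: 3, 8, -8, -4, 3, -7
Step 4: Jensen sum = log(11/3) + log(11/8) + log(11/8) + log(11/4) + log(11/3) + log(11/7) = 4.6991
Step 5: n(R) = number of terms in the Jensen sum = count of zeros inside |z| < 11 = 6

6


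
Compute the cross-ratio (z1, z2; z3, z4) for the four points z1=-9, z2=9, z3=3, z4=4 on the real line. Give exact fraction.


Step 1: (z1-z3)(z2-z4) = (-12) * 5 = -60
Step 2: (z1-z4)(z2-z3) = (-13) * 6 = -78
Step 3: Cross-ratio = 60/78 = 10/13

10/13


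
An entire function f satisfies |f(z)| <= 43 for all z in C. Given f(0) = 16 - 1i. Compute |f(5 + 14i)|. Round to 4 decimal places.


Step 1: By Liouville's theorem, a bounded entire function is constant.
Step 2: f(z) = f(0) = 16 - 1i for all z.
Step 3: |f(w)| = |16 - 1i| = sqrt(256 + 1)
Step 4: = 16.0312

16.0312


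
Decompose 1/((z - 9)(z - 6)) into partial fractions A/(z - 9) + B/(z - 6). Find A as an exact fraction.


Step 1: Multiply both sides by (z - 9) and set z = 9
Step 2: A = 1 / (9 - 6)
Step 3: A = 1 / 3
Step 4: A = 1/3

1/3


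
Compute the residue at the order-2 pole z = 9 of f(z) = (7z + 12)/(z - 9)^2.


Step 1: Pole of order 2 at z = 9
Step 2: Res = lim d/dz [(z - 9)^2 * f(z)] as z -> 9
Step 3: (z - 9)^2 * f(z) = 7z + 12
Step 4: d/dz[7z + 12] = 7

7


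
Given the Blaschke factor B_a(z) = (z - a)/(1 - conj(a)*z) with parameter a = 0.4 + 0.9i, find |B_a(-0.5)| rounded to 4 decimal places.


Step 1: Numerator z0 - a = -0.5 - (0.4 + 0.9i) = -0.9 - 0.9i
Step 2: Denominator 1 - conj(a)*z0 = 1 - (0.4 - 0.9i)*(-0.5) = 1.2 - 0.45i
Step 3: |z0 - a|^2 = (-0.9)^2 + (-0.9)^2 = 1.62; |1 - conj(a)*z0|^2 = 1.2^2 + (-0.45)^2 = 1.6425
Step 4: |B_a(-0.5)| = sqrt(1.62 / 1.6425) = sqrt(0.986301)
Step 5: = 0.9931

0.9931


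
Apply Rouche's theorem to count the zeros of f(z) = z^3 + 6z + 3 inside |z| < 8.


Step 1: On |z| = 8 the three terms have sizes |z^3| = 8^3 = 512, |6z| = 6*8 = 48, |3| = 3
Step 2: The dominant term is g(z) = z^3; let h(z) = 6z + 3 so f = g + h
Step 3: On |z| = 8: |g| = 512 and |h| <= 48 + 3 = 51
Step 4: Since 512 > 51, |h| < |g| on |z| = 8, so by Rouche f has the same number of zeros as g inside |z| < 8
Step 5: g(z) = z^3 has 3 zeros (all at the origin) inside |z| < 8. Answer = 3

3


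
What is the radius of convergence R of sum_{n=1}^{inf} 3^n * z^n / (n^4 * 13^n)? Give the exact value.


Step 1: General term a_n = 3^n / (n^4 * 13^n)
Step 2: By the root test, |a_n|^(1/n) = 3 / (n^(4/n) * 13) -> 3/13 as n -> infinity (since n^(4/n) -> 1)
Step 3: R = 1/lim|a_n|^(1/n) = 13/3

13/3


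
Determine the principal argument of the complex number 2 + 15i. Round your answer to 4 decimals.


Step 1: z = 2 + 15i
Step 2: arg(z) = atan2(15, 2)
Step 3: arg(z) = 1.4382

1.4382


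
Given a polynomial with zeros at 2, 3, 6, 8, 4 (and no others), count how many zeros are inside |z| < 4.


Step 1: Check each root:
  z = 2: |2| = 2 < 4
  z = 3: |3| = 3 < 4
  z = 6: |6| = 6 >= 4
  z = 8: |8| = 8 >= 4
  z = 4: |4| = 4 >= 4
Step 2: Count = 2

2


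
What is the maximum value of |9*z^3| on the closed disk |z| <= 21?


Step 1: On |z| = 21, |f(z)| = 9 * |z|^3 = 9 * 21^3
Step 2: By maximum modulus principle, maximum is on boundary.
Step 3: Maximum = 9 * 9261 = 83349

83349


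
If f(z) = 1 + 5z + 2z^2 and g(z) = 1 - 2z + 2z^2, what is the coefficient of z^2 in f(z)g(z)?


Step 1: z^2 term in f*g comes from: (1)*(2z^2) + (5z)*(-2z) + (2z^2)*(1)
Step 2: = 2 - 10 + 2
Step 3: = -6

-6


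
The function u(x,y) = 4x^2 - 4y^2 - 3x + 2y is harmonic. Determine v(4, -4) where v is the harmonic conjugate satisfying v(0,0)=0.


Step 1: v_x = -u_y = 8y - 2
Step 2: v_y = u_x = 8x - 3
Step 3: v = 8xy - 2x - 3y + C
Step 4: v(0,0) = 0 => C = 0
Step 5: v(4, -4) = -124

-124


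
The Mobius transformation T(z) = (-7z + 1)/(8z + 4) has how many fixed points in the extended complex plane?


Step 1: Fixed points satisfy T(z) = z
Step 2: 8z^2 + 11z - 1 = 0
Step 3: Discriminant = 11^2 - 4*8*(-1) = 153
Step 4: Number of fixed points = 2

2


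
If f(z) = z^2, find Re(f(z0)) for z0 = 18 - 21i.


Step 1: z0 = 18 - 21i
Step 2: z0^2 = 18^2 - (-21)^2 - 756i
Step 3: real part = 324 - 441 = -117

-117


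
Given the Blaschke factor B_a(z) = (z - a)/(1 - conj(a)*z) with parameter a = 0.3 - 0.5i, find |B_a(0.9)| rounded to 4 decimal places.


Step 1: Numerator z0 - a = 0.9 - (0.3 - 0.5i) = 0.6 + 0.5i
Step 2: Denominator 1 - conj(a)*z0 = 1 - (0.3 + 0.5i)*0.9 = 0.73 - 0.45i
Step 3: |z0 - a|^2 = 0.6^2 + 0.5^2 = 0.61; |1 - conj(a)*z0|^2 = 0.73^2 + (-0.45)^2 = 0.7354
Step 4: |B_a(0.9)| = sqrt(0.61 / 0.7354) = sqrt(0.829481)
Step 5: = 0.9108

0.9108


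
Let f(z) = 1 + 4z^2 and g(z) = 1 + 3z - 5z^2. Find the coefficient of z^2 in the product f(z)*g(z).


Step 1: z^2 term in f*g comes from: (1)*(-5z^2) + (0)*(3z) + (4z^2)*(1)
Step 2: = -5 + 0 + 4
Step 3: = -1

-1


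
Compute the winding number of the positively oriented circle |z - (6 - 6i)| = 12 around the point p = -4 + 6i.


Step 1: Center c = (6, -6), radius = 12
Step 2: |p - c|^2 = (-10)^2 + 12^2 = 244
Step 3: r^2 = 144
Step 4: |p-c| > r so winding number = 0

0


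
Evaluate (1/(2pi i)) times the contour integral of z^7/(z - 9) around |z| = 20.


Step 1: f(z) = z^7, a = 9 is inside |z| = 20
Step 2: By Cauchy integral formula: (1/(2pi*i)) * integral = f(a)
Step 3: f(9) = 9^7 = 4782969

4782969


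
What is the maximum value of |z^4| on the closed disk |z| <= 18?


Step 1: On |z| = 18, |f(z)| = |z|^4 = 18^4
Step 2: By maximum modulus principle, maximum is on boundary.
Step 3: Maximum = 104976 = 104976

104976


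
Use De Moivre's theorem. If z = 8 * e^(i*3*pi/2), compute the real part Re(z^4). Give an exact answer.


Step 1: By De Moivre's theorem, z^4 = 8^4 * e^(i*4*3*pi/2) = 4096 * (cos(6*pi) + i*sin(6*pi))
Step 2: |z|^4 = 8^4 = 4096
Step 3: Reduce the angle mod 2*pi: 6*pi - 6*pi = 0
Step 4: cos(0) = 1
Step 5: Re(z^4) = 4096 * 1 = 4096

4096


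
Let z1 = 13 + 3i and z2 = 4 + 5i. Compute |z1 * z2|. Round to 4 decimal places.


Step 1: |z1| = sqrt(13^2 + 3^2) = sqrt(178)
Step 2: |z2| = sqrt(4^2 + 5^2) = sqrt(41)
Step 3: |z1*z2| = |z1|*|z2| = sqrt(178) * sqrt(41) = sqrt(178 * 41) = sqrt(7298)
Step 4: = 85.4283

85.4283


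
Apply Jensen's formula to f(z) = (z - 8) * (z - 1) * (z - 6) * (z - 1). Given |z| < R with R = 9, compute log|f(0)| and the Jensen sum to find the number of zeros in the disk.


Jensen's formula: (1/2pi)*integral log|f(Re^it)|dt = log|f(0)| + sum_{|a_k|<R} log(R/|a_k|)
Step 1: f(0) = (-8) * (-1) * (-6) * (-1) = 48
Step 2: log|f(0)| = log|8| + log|1| + log|6| + log|1| = 3.8712
Step 3: Zeros inside |z| < 9: 8, 1, 6, 1
Step 4: Jensen sum = log(9/8) + log(9/1) + log(9/6) + log(9/1) = 4.9177
Step 5: n(R) = number of terms in the Jensen sum = count of zeros inside |z| < 9 = 4

4


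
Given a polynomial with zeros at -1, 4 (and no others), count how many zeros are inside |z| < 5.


Step 1: Check each root:
  z = -1: |-1| = 1 < 5
  z = 4: |4| = 4 < 5
Step 2: Count = 2

2


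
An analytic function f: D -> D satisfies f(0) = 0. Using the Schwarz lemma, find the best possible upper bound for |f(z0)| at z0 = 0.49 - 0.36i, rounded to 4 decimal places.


Step 1: Schwarz lemma: if f: D -> D is analytic with f(0) = 0, then |f(z)| <= |z| for all z in D, and this is sharp (f(z) = z).
Step 2: |z0|^2 = 0.49^2 + (-0.36)^2 = 0.3697
Step 3: |z0| = sqrt(0.3697) = 0.60803
Step 4: Best bound = |z0| = 0.608

0.608


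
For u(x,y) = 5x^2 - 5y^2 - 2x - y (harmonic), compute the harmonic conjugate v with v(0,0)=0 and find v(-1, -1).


Step 1: v_x = -u_y = 10y + 1
Step 2: v_y = u_x = 10x - 2
Step 3: v = 10xy + x - 2y + C
Step 4: v(0,0) = 0 => C = 0
Step 5: v(-1, -1) = 11

11


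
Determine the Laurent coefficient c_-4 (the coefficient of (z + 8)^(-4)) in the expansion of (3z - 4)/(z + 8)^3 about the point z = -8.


Step 1: Write the numerator in powers of (z + 8): 3z - 4 = 3(z + 8) + (3*(-8) - 4) = 3(z + 8) - 28
Step 2: Divide by (z + 8)^3: f(z) = -28(z + 8)^(-3) + 3(z + 8)^(-2)
Step 3: This finite sum is the Laurent series of f about z = -8.
Step 4: Only the powers -3 and -2 appear, so the coefficient of (z + 8)^(-4) = 0

0


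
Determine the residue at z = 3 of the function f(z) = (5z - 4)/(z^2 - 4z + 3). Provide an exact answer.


Step 1: Q(z) = z^2 - 4z + 3 = (z - 3)(z - 1)
Step 2: Q'(z) = 2z - 4
Step 3: Q'(3) = 2, P(3) = 11
Step 4: Res = P(3)/Q'(3) = 11/2 = 11/2

11/2


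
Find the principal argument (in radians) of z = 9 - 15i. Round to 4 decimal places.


Step 1: z = 9 - 15i
Step 2: arg(z) = atan2(-15, 9)
Step 3: arg(z) = -1.0304

-1.0304


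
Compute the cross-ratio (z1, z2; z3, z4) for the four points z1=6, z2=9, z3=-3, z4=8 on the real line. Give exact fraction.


Step 1: (z1-z3)(z2-z4) = 9 * 1 = 9
Step 2: (z1-z4)(z2-z3) = (-2) * 12 = -24
Step 3: Cross-ratio = -9/24 = -3/8

-3/8


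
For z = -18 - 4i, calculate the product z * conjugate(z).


Step 1: conj(z) = -18 + 4i
Step 2: z * conj(z) = (-18)^2 + (-4)^2
Step 3: = 324 + 16 = 340

340


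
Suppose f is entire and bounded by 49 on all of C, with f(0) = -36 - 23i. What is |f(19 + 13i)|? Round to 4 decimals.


Step 1: By Liouville's theorem, a bounded entire function is constant.
Step 2: f(z) = f(0) = -36 - 23i for all z.
Step 3: |f(w)| = |-36 - 23i| = sqrt(1296 + 529)
Step 4: = 42.72

42.72


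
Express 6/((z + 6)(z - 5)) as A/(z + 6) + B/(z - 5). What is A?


Step 1: Multiply both sides by (z + 6) and set z = -6
Step 2: A = 6 / (-6 - 5)
Step 3: A = 6 / (-11)
Step 4: A = -6/11

-6/11


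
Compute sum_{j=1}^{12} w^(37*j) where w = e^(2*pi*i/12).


Step 1: The sum sum_{j=1}^{n} w^(k*j) equals n if n | k, else 0.
Step 2: Here n = 12, k = 37
Step 3: Does n divide k? 12 | 37 -> False
Step 4: Sum = 0

0


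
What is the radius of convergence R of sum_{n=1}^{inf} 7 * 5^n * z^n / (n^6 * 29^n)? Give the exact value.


Step 1: General term a_n = 7 * 5^n / (n^6 * 29^n)
Step 2: By the root test, |a_n|^(1/n) = 7^(1/n) * 5 / (n^(6/n) * 29) -> 5/29 as n -> infinity (since 7^(1/n) -> 1 and n^(6/n) -> 1)
Step 3: R = 1/lim|a_n|^(1/n) = 29/5

29/5


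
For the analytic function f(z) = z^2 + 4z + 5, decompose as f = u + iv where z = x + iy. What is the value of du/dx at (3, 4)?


Step 1: f(z) = (x+iy)^2 + 4(x+iy) + 5
Step 2: u = (x^2 - y^2) + 4x + 5
Step 3: u_x = 2x + 4
Step 4: At (3, 4): u_x = 6 + 4 = 10

10


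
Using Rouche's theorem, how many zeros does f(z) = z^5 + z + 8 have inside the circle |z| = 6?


Step 1: On |z| = 6 the three terms have sizes |z^5| = 6^5 = 7776, |z| = 6, |8| = 8
Step 2: The dominant term is g(z) = z^5; let h(z) = z + 8 so f = g + h
Step 3: On |z| = 6: |g| = 7776 and |h| <= 6 + 8 = 14
Step 4: Since 7776 > 14, |h| < |g| on |z| = 6, so by Rouche f has the same number of zeros as g inside |z| < 6
Step 5: g(z) = z^5 has 5 zeros (all at the origin) inside |z| < 6. Answer = 5

5


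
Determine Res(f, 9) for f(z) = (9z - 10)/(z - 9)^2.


Step 1: Pole of order 2 at z = 9
Step 2: Res = lim d/dz [(z - 9)^2 * f(z)] as z -> 9
Step 3: (z - 9)^2 * f(z) = 9z - 10
Step 4: d/dz[9z - 10] = 9

9


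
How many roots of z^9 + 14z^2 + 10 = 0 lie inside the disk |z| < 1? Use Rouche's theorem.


Step 1: On |z| = 1 the three terms have sizes |z^9| = 1^9 = 1, |14z^2| = 14*1^2 = 14, |10| = 10
Step 2: The dominant term is g(z) = 14z^2; let h(z) = z^9 + 10 so f = g + h
Step 3: On |z| = 1: |g| = 14 and |h| <= 1 + 10 = 11
Step 4: Since 14 > 11, |h| < |g| on |z| = 1, so by Rouche f has the same number of zeros as g inside |z| < 1
Step 5: g(z) = 14z^2 has 2 zeros (at the origin, multiplicity 2) inside |z| < 1. Answer = 2

2


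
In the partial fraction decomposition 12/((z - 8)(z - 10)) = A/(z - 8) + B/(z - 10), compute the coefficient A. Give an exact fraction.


Step 1: Multiply both sides by (z - 8) and set z = 8
Step 2: A = 12 / (8 - 10)
Step 3: A = 12 / (-2)
Step 4: A = -6

-6


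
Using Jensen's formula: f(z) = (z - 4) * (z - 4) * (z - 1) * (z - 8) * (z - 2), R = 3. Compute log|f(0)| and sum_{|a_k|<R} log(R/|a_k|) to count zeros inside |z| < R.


Jensen's formula: (1/2pi)*integral log|f(Re^it)|dt = log|f(0)| + sum_{|a_k|<R} log(R/|a_k|)
Step 1: f(0) = (-4) * (-4) * (-1) * (-8) * (-2) = -256
Step 2: log|f(0)| = log|4| + log|4| + log|1| + log|8| + log|2| = 5.5452
Step 3: Zeros inside |z| < 3: 1, 2
Step 4: Jensen sum = log(3/1) + log(3/2) = 1.5041
Step 5: n(R) = number of terms in the Jensen sum = count of zeros inside |z| < 3 = 2

2


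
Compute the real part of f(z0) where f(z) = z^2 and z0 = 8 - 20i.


Step 1: z0 = 8 - 20i
Step 2: z0^2 = 8^2 - (-20)^2 - 320i
Step 3: real part = 64 - 400 = -336

-336


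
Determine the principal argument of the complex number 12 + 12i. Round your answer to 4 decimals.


Step 1: z = 12 + 12i
Step 2: arg(z) = atan2(12, 12)
Step 3: arg(z) = 0.7854

0.7854


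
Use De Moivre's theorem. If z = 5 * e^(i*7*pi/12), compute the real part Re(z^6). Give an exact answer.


Step 1: By De Moivre's theorem, z^6 = 5^6 * e^(i*6*7*pi/12) = 15625 * (cos(7*pi/2) + i*sin(7*pi/2))
Step 2: |z|^6 = 5^6 = 15625
Step 3: Reduce the angle mod 2*pi: 7*pi/2 - 2*pi = 3*pi/2
Step 4: cos(3*pi/2) = 0
Step 5: Re(z^6) = 15625 * 0 = 0

0


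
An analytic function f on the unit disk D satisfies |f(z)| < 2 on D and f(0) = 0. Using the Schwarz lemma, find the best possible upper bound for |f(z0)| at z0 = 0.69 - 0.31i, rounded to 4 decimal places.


Step 1: g = f/2 maps D -> D with g(0) = 0, so by the Schwarz lemma |g(z)| <= |z|, i.e. |f(z)| <= 2|z|; this is sharp (f(z) = 2z).
Step 2: |z0|^2 = 0.69^2 + (-0.31)^2 = 0.5722
Step 3: |z0| = sqrt(0.5722) = 0.756439
Step 4: Best bound = 2 * |z0| = 2 * 0.756439 = 1.5129

1.5129


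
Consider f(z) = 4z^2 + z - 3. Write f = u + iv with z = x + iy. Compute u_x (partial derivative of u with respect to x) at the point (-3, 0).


Step 1: f(z) = 4(x+iy)^2 + (x+iy) - 3
Step 2: u = 4(x^2 - y^2) + x - 3
Step 3: u_x = 8x + 1
Step 4: At (-3, 0): u_x = -24 + 1 = -23

-23


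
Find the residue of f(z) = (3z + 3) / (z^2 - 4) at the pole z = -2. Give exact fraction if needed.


Step 1: Q(z) = z^2 - 4 = (z + 2)(z - 2)
Step 2: Q'(z) = 2z
Step 3: Q'(-2) = -4, P(-2) = -3
Step 4: Res = P(-2)/Q'(-2) = -3/(-4) = 3/4

3/4


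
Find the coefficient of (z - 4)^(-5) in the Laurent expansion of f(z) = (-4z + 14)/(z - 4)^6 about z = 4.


Step 1: Write the numerator in powers of (z - 4): -4z + 14 = -4(z - 4) + (-4*4 + 14) = -4(z - 4) - 2
Step 2: Divide by (z - 4)^6: f(z) = -2(z - 4)^(-6) - 4(z - 4)^(-5)
Step 3: This finite sum is the Laurent series of f about z = 4.
Step 4: Coefficient of (z - 4)^(-5) = coefficient of (z - 4) in the re-centred numerator = -4

-4


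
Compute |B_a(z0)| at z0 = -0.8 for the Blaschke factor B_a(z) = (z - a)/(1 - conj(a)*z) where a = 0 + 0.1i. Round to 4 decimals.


Step 1: Numerator z0 - a = -0.8 - (0 + 0.1i) = -0.8 - 0.1i
Step 2: Denominator 1 - conj(a)*z0 = 1 - (0 - 0.1i)*(-0.8) = 1 - 0.08i
Step 3: |z0 - a|^2 = (-0.8)^2 + (-0.1)^2 = 0.65; |1 - conj(a)*z0|^2 = 1^2 + (-0.08)^2 = 1.0064
Step 4: |B_a(-0.8)| = sqrt(0.65 / 1.0064) = sqrt(0.645866)
Step 5: = 0.8037

0.8037


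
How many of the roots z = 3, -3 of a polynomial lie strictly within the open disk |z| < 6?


Step 1: Check each root:
  z = 3: |3| = 3 < 6
  z = -3: |-3| = 3 < 6
Step 2: Count = 2

2


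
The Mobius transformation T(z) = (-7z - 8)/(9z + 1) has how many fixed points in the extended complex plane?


Step 1: Fixed points satisfy T(z) = z
Step 2: 9z^2 + 8z + 8 = 0
Step 3: Discriminant = 8^2 - 4*9*8 = -224
Step 4: Number of fixed points = 2

2


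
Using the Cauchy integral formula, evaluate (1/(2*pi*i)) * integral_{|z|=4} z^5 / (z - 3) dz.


Step 1: f(z) = z^5, a = 3 is inside |z| = 4
Step 2: By Cauchy integral formula: (1/(2pi*i)) * integral = f(a)
Step 3: f(3) = 3^5 = 243

243


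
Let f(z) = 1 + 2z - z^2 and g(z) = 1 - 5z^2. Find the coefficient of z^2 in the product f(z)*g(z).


Step 1: z^2 term in f*g comes from: (1)*(-5z^2) + (2z)*(0) + (-z^2)*(1)
Step 2: = -5 + 0 - 1
Step 3: = -6

-6


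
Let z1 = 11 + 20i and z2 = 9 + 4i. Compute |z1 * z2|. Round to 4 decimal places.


Step 1: |z1| = sqrt(11^2 + 20^2) = sqrt(521)
Step 2: |z2| = sqrt(9^2 + 4^2) = sqrt(97)
Step 3: |z1*z2| = |z1|*|z2| = sqrt(521) * sqrt(97) = sqrt(521 * 97) = sqrt(50537)
Step 4: = 224.8044

224.8044


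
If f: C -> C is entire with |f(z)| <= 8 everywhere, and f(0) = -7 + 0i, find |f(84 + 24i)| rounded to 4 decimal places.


Step 1: By Liouville's theorem, a bounded entire function is constant.
Step 2: f(z) = f(0) = -7 + 0i for all z.
Step 3: |f(w)| = |-7 + 0i| = sqrt(49 + 0)
Step 4: = 7.0

7.0


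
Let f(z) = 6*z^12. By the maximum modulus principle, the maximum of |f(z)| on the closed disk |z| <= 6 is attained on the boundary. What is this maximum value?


Step 1: On |z| = 6, |f(z)| = 6 * |z|^12 = 6 * 6^12
Step 2: By maximum modulus principle, maximum is on boundary.
Step 3: Maximum = 6 * 2176782336 = 13060694016

13060694016


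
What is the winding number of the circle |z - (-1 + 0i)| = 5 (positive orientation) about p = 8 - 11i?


Step 1: Center c = (-1, 0), radius = 5
Step 2: |p - c|^2 = 9^2 + (-11)^2 = 202
Step 3: r^2 = 25
Step 4: |p-c| > r so winding number = 0

0


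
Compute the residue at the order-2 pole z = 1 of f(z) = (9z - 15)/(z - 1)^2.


Step 1: Pole of order 2 at z = 1
Step 2: Res = lim d/dz [(z - 1)^2 * f(z)] as z -> 1
Step 3: (z - 1)^2 * f(z) = 9z - 15
Step 4: d/dz[9z - 15] = 9

9


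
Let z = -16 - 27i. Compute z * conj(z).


Step 1: conj(z) = -16 + 27i
Step 2: z * conj(z) = (-16)^2 + (-27)^2
Step 3: = 256 + 729 = 985

985


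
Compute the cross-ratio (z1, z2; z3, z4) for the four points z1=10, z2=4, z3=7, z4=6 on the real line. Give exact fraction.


Step 1: (z1-z3)(z2-z4) = 3 * (-2) = -6
Step 2: (z1-z4)(z2-z3) = 4 * (-3) = -12
Step 3: Cross-ratio = 6/12 = 1/2

1/2


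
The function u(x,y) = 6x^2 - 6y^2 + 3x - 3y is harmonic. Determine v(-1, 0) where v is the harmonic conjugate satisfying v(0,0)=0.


Step 1: v_x = -u_y = 12y + 3
Step 2: v_y = u_x = 12x + 3
Step 3: v = 12xy + 3x + 3y + C
Step 4: v(0,0) = 0 => C = 0
Step 5: v(-1, 0) = -3

-3


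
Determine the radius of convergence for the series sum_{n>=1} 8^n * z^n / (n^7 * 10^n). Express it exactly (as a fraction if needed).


Step 1: General term a_n = 8^n / (n^7 * 10^n)
Step 2: By the root test, |a_n|^(1/n) = 8 / (n^(7/n) * 10) -> 8/10 as n -> infinity (since n^(7/n) -> 1)
Step 3: R = 1/lim|a_n|^(1/n) = 10/8 = 5/4

5/4


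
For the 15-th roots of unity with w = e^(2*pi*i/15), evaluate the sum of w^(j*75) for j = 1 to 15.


Step 1: The sum sum_{j=1}^{n} w^(k*j) equals n if n | k, else 0.
Step 2: Here n = 15, k = 75
Step 3: Does n divide k? 15 | 75 -> True
Step 4: Sum = 15

15


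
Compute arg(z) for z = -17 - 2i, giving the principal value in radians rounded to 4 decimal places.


Step 1: z = -17 - 2i
Step 2: arg(z) = atan2(-2, -17)
Step 3: arg(z) = -3.0245

-3.0245


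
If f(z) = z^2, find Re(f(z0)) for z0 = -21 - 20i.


Step 1: z0 = -21 - 20i
Step 2: z0^2 = (-21)^2 - (-20)^2 + 840i
Step 3: real part = 441 - 400 = 41

41


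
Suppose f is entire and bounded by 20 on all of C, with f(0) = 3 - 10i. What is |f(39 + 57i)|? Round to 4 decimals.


Step 1: By Liouville's theorem, a bounded entire function is constant.
Step 2: f(z) = f(0) = 3 - 10i for all z.
Step 3: |f(w)| = |3 - 10i| = sqrt(9 + 100)
Step 4: = 10.4403

10.4403


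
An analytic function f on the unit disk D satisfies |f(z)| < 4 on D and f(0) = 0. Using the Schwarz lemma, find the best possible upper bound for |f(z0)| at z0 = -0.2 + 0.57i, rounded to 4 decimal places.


Step 1: g = f/4 maps D -> D with g(0) = 0, so by the Schwarz lemma |g(z)| <= |z|, i.e. |f(z)| <= 4|z|; this is sharp (f(z) = 4z).
Step 2: |z0|^2 = (-0.2)^2 + 0.57^2 = 0.3649
Step 3: |z0| = sqrt(0.3649) = 0.60407
Step 4: Best bound = 4 * |z0| = 4 * 0.60407 = 2.4163

2.4163


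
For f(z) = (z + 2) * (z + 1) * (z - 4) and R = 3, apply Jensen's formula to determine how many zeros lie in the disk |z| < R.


Jensen's formula: (1/2pi)*integral log|f(Re^it)|dt = log|f(0)| + sum_{|a_k|<R} log(R/|a_k|)
Step 1: f(0) = 2 * 1 * (-4) = -8
Step 2: log|f(0)| = log|-2| + log|-1| + log|4| = 2.0794
Step 3: Zeros inside |z| < 3: -2, -1
Step 4: Jensen sum = log(3/2) + log(3/1) = 1.5041
Step 5: n(R) = number of terms in the Jensen sum = count of zeros inside |z| < 3 = 2

2


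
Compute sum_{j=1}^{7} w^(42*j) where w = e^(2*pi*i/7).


Step 1: The sum sum_{j=1}^{n} w^(k*j) equals n if n | k, else 0.
Step 2: Here n = 7, k = 42
Step 3: Does n divide k? 7 | 42 -> True
Step 4: Sum = 7

7


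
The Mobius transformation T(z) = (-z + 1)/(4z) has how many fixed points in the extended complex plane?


Step 1: Fixed points satisfy T(z) = z
Step 2: 4z^2 + z - 1 = 0
Step 3: Discriminant = 1^2 - 4*4*(-1) = 17
Step 4: Number of fixed points = 2

2


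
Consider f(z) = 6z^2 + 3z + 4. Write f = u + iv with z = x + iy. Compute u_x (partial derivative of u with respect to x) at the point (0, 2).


Step 1: f(z) = 6(x+iy)^2 + 3(x+iy) + 4
Step 2: u = 6(x^2 - y^2) + 3x + 4
Step 3: u_x = 12x + 3
Step 4: At (0, 2): u_x = 0 + 3 = 3

3


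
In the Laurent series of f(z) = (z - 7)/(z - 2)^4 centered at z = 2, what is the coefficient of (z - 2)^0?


Step 1: Write the numerator in powers of (z - 2): z - 7 = (z - 2) + (1*2 - 7) = (z - 2) - 5
Step 2: Divide by (z - 2)^4: f(z) = -5(z - 2)^(-4) + (z - 2)^(-3)
Step 3: This finite sum is the Laurent series of f about z = 2.
Step 4: Only the powers -4 and -3 appear, so the coefficient of (z - 2)^0 = 0

0


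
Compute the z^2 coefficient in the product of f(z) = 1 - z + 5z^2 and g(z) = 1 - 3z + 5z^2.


Step 1: z^2 term in f*g comes from: (1)*(5z^2) + (-z)*(-3z) + (5z^2)*(1)
Step 2: = 5 + 3 + 5
Step 3: = 13

13


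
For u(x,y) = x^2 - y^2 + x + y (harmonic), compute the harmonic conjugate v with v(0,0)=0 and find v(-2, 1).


Step 1: v_x = -u_y = 2y - 1
Step 2: v_y = u_x = 2x + 1
Step 3: v = 2xy - x + y + C
Step 4: v(0,0) = 0 => C = 0
Step 5: v(-2, 1) = -1

-1


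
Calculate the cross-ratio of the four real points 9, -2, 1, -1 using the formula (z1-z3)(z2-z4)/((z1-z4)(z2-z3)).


Step 1: (z1-z3)(z2-z4) = 8 * (-1) = -8
Step 2: (z1-z4)(z2-z3) = 10 * (-3) = -30
Step 3: Cross-ratio = 8/30 = 4/15

4/15


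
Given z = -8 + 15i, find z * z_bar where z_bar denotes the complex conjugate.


Step 1: conj(z) = -8 - 15i
Step 2: z * conj(z) = (-8)^2 + 15^2
Step 3: = 64 + 225 = 289

289


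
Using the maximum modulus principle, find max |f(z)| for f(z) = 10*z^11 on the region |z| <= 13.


Step 1: On |z| = 13, |f(z)| = 10 * |z|^11 = 10 * 13^11
Step 2: By maximum modulus principle, maximum is on boundary.
Step 3: Maximum = 10 * 1792160394037 = 17921603940370

17921603940370


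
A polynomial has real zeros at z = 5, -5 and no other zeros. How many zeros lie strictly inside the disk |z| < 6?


Step 1: Check each root:
  z = 5: |5| = 5 < 6
  z = -5: |-5| = 5 < 6
Step 2: Count = 2

2


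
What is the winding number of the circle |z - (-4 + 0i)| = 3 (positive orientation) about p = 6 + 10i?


Step 1: Center c = (-4, 0), radius = 3
Step 2: |p - c|^2 = 10^2 + 10^2 = 200
Step 3: r^2 = 9
Step 4: |p-c| > r so winding number = 0

0


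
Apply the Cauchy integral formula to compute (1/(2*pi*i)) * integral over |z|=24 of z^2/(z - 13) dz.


Step 1: f(z) = z^2, a = 13 is inside |z| = 24
Step 2: By Cauchy integral formula: (1/(2pi*i)) * integral = f(a)
Step 3: f(13) = 13^2 = 169

169


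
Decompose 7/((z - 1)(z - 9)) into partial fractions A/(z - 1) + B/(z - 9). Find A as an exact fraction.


Step 1: Multiply both sides by (z - 1) and set z = 1
Step 2: A = 7 / (1 - 9)
Step 3: A = 7 / (-8)
Step 4: A = -7/8

-7/8


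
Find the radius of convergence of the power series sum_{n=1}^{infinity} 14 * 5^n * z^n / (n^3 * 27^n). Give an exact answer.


Step 1: General term a_n = 14 * 5^n / (n^3 * 27^n)
Step 2: By the root test, |a_n|^(1/n) = 14^(1/n) * 5 / (n^(3/n) * 27) -> 5/27 as n -> infinity (since 14^(1/n) -> 1 and n^(3/n) -> 1)
Step 3: R = 1/lim|a_n|^(1/n) = 27/5

27/5


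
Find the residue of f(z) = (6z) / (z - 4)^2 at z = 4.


Step 1: Pole of order 2 at z = 4
Step 2: Res = lim d/dz [(z - 4)^2 * f(z)] as z -> 4
Step 3: (z - 4)^2 * f(z) = 6z
Step 4: d/dz[6z] = 6

6


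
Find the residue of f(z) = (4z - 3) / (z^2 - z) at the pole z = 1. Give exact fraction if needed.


Step 1: Q(z) = z^2 - z = (z - 1)(z)
Step 2: Q'(z) = 2z - 1
Step 3: Q'(1) = 1, P(1) = 1
Step 4: Res = P(1)/Q'(1) = 1/1 = 1

1


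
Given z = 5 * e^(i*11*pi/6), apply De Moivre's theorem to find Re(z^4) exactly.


Step 1: By De Moivre's theorem, z^4 = 5^4 * e^(i*4*11*pi/6) = 625 * (cos(22*pi/3) + i*sin(22*pi/3))
Step 2: |z|^4 = 5^4 = 625
Step 3: Reduce the angle mod 2*pi: 22*pi/3 - 6*pi = 4*pi/3
Step 4: cos(4*pi/3) = -1/2
Step 5: Re(z^4) = 625 * (-1/2) = -625/2

-625/2


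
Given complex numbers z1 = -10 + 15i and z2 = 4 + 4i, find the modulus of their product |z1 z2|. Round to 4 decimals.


Step 1: |z1| = sqrt((-10)^2 + 15^2) = sqrt(325)
Step 2: |z2| = sqrt(4^2 + 4^2) = sqrt(32)
Step 3: |z1*z2| = |z1|*|z2| = sqrt(325) * sqrt(32) = sqrt(325 * 32) = sqrt(10400)
Step 4: = 101.9804

101.9804


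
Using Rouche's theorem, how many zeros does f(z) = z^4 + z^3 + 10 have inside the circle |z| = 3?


Step 1: On |z| = 3 the three terms have sizes |z^4| = 3^4 = 81, |z^3| = 3^3 = 27, |10| = 10
Step 2: The dominant term is g(z) = z^4; let h(z) = z^3 + 10 so f = g + h
Step 3: On |z| = 3: |g| = 81 and |h| <= 27 + 10 = 37
Step 4: Since 81 > 37, |h| < |g| on |z| = 3, so by Rouche f has the same number of zeros as g inside |z| < 3
Step 5: g(z) = z^4 has 4 zeros (all at the origin) inside |z| < 3. Answer = 4

4


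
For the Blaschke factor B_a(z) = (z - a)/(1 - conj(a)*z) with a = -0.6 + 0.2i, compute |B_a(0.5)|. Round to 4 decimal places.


Step 1: Numerator z0 - a = 0.5 - (-0.6 + 0.2i) = 1.1 - 0.2i
Step 2: Denominator 1 - conj(a)*z0 = 1 - (-0.6 - 0.2i)*0.5 = 1.3 + 0.1i
Step 3: |z0 - a|^2 = 1.1^2 + (-0.2)^2 = 1.25; |1 - conj(a)*z0|^2 = 1.3^2 + 0.1^2 = 1.7
Step 4: |B_a(0.5)| = sqrt(1.25 / 1.7) = sqrt(0.735294)
Step 5: = 0.8575

0.8575


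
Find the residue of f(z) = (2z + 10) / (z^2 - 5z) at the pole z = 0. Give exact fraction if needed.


Step 1: Q(z) = z^2 - 5z = (z)(z - 5)
Step 2: Q'(z) = 2z - 5
Step 3: Q'(0) = -5, P(0) = 10
Step 4: Res = P(0)/Q'(0) = 10/(-5) = -2

-2


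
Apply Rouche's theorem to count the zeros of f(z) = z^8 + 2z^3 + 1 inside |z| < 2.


Step 1: On |z| = 2 the three terms have sizes |z^8| = 2^8 = 256, |2z^3| = 2*2^3 = 16, |1| = 1
Step 2: The dominant term is g(z) = z^8; let h(z) = 2z^3 + 1 so f = g + h
Step 3: On |z| = 2: |g| = 256 and |h| <= 16 + 1 = 17
Step 4: Since 256 > 17, |h| < |g| on |z| = 2, so by Rouche f has the same number of zeros as g inside |z| < 2
Step 5: g(z) = z^8 has 8 zeros (all at the origin) inside |z| < 2. Answer = 8

8


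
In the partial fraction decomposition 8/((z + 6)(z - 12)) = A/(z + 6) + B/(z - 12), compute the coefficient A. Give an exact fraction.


Step 1: Multiply both sides by (z + 6) and set z = -6
Step 2: A = 8 / (-6 - 12)
Step 3: A = 8 / (-18)
Step 4: A = -4/9

-4/9


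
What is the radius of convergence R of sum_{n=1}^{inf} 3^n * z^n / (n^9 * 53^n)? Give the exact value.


Step 1: General term a_n = 3^n / (n^9 * 53^n)
Step 2: By the root test, |a_n|^(1/n) = 3 / (n^(9/n) * 53) -> 3/53 as n -> infinity (since n^(9/n) -> 1)
Step 3: R = 1/lim|a_n|^(1/n) = 53/3

53/3


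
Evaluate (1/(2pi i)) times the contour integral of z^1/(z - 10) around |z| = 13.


Step 1: f(z) = z^1, a = 10 is inside |z| = 13
Step 2: By Cauchy integral formula: (1/(2pi*i)) * integral = f(a)
Step 3: f(10) = 10^1 = 10

10


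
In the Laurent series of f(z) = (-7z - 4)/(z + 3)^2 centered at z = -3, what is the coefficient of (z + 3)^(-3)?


Step 1: Write the numerator in powers of (z + 3): -7z - 4 = -7(z + 3) + (-7*(-3) - 4) = -7(z + 3) + 17
Step 2: Divide by (z + 3)^2: f(z) = 17(z + 3)^(-2) - 7(z + 3)^(-1)
Step 3: This finite sum is the Laurent series of f about z = -3.
Step 4: Only the powers -2 and -1 appear, so the coefficient of (z + 3)^(-3) = 0

0


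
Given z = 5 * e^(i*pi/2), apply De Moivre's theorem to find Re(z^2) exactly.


Step 1: By De Moivre's theorem, z^2 = 5^2 * e^(i*2*pi/2) = 25 * (cos(pi) + i*sin(pi))
Step 2: |z|^2 = 5^2 = 25
Step 3: The angle pi already lies in [0, 2*pi)
Step 4: cos(pi) = -1
Step 5: Re(z^2) = 25 * (-1) = -25

-25


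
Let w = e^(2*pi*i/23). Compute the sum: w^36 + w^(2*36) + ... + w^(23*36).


Step 1: The sum sum_{j=1}^{n} w^(k*j) equals n if n | k, else 0.
Step 2: Here n = 23, k = 36
Step 3: Does n divide k? 23 | 36 -> False
Step 4: Sum = 0

0


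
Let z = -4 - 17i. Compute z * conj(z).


Step 1: conj(z) = -4 + 17i
Step 2: z * conj(z) = (-4)^2 + (-17)^2
Step 3: = 16 + 289 = 305

305


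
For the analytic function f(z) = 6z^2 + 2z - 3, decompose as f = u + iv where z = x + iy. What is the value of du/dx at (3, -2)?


Step 1: f(z) = 6(x+iy)^2 + 2(x+iy) - 3
Step 2: u = 6(x^2 - y^2) + 2x - 3
Step 3: u_x = 12x + 2
Step 4: At (3, -2): u_x = 36 + 2 = 38

38


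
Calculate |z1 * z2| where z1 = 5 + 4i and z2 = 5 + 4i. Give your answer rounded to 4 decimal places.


Step 1: |z1| = sqrt(5^2 + 4^2) = sqrt(41)
Step 2: |z2| = sqrt(5^2 + 4^2) = sqrt(41)
Step 3: |z1*z2| = |z1|*|z2| = sqrt(41) * sqrt(41) = sqrt(41 * 41) = sqrt(1681)
Step 4: = 41.0

41.0


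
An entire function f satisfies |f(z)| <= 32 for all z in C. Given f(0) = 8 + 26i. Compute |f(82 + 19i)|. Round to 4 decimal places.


Step 1: By Liouville's theorem, a bounded entire function is constant.
Step 2: f(z) = f(0) = 8 + 26i for all z.
Step 3: |f(w)| = |8 + 26i| = sqrt(64 + 676)
Step 4: = 27.2029

27.2029


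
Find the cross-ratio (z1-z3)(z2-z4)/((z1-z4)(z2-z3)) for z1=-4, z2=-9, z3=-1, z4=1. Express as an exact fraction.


Step 1: (z1-z3)(z2-z4) = (-3) * (-10) = 30
Step 2: (z1-z4)(z2-z3) = (-5) * (-8) = 40
Step 3: Cross-ratio = 30/40 = 3/4

3/4


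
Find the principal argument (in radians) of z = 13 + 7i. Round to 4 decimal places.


Step 1: z = 13 + 7i
Step 2: arg(z) = atan2(7, 13)
Step 3: arg(z) = 0.4939

0.4939


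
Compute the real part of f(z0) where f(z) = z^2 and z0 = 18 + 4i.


Step 1: z0 = 18 + 4i
Step 2: z0^2 = 18^2 - 4^2 + 144i
Step 3: real part = 324 - 16 = 308

308


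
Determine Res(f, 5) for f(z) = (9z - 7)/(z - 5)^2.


Step 1: Pole of order 2 at z = 5
Step 2: Res = lim d/dz [(z - 5)^2 * f(z)] as z -> 5
Step 3: (z - 5)^2 * f(z) = 9z - 7
Step 4: d/dz[9z - 7] = 9

9


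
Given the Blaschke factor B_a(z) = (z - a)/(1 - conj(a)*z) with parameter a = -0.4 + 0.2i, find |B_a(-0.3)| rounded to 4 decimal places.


Step 1: Numerator z0 - a = -0.3 - (-0.4 + 0.2i) = 0.1 - 0.2i
Step 2: Denominator 1 - conj(a)*z0 = 1 - (-0.4 - 0.2i)*(-0.3) = 0.88 - 0.06i
Step 3: |z0 - a|^2 = 0.1^2 + (-0.2)^2 = 0.05; |1 - conj(a)*z0|^2 = 0.88^2 + (-0.06)^2 = 0.778
Step 4: |B_a(-0.3)| = sqrt(0.05 / 0.778) = sqrt(0.064267)
Step 5: = 0.2535

0.2535


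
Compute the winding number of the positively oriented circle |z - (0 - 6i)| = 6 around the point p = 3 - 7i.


Step 1: Center c = (0, -6), radius = 6
Step 2: |p - c|^2 = 3^2 + (-1)^2 = 10
Step 3: r^2 = 36
Step 4: |p-c| < r so winding number = 1

1


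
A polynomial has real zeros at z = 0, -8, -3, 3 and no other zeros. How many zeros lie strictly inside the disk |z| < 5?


Step 1: Check each root:
  z = 0: |0| = 0 < 5
  z = -8: |-8| = 8 >= 5
  z = -3: |-3| = 3 < 5
  z = 3: |3| = 3 < 5
Step 2: Count = 3

3


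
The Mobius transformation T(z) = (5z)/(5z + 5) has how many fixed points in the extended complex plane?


Step 1: Fixed points satisfy T(z) = z
Step 2: 5z^2 = 0
Step 3: Discriminant = 0^2 - 4*5*0 = 0
Step 4: Number of fixed points = 1

1


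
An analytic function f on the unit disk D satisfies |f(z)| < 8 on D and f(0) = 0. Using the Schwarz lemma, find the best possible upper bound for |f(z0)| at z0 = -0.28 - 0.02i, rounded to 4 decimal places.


Step 1: g = f/8 maps D -> D with g(0) = 0, so by the Schwarz lemma |g(z)| <= |z|, i.e. |f(z)| <= 8|z|; this is sharp (f(z) = 8z).
Step 2: |z0|^2 = (-0.28)^2 + (-0.02)^2 = 0.0788
Step 3: |z0| = sqrt(0.0788) = 0.280713
Step 4: Best bound = 8 * |z0| = 8 * 0.280713 = 2.2457

2.2457
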